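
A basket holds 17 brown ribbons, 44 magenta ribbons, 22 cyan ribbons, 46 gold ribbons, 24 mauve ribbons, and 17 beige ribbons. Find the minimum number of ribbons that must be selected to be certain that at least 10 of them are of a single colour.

55

The 6 colours are the holes; the ribbons drawn are the pigeons.
To avoid 10 of any one colour, the worst case takes at most 9 of each colour.
That gives 9 + 9 + 9 + 9 + 9 + 9 = 54 ribbons with no colour reaching 10.
The next ribbon forces some colour to 10, so 54 + 1 = 55.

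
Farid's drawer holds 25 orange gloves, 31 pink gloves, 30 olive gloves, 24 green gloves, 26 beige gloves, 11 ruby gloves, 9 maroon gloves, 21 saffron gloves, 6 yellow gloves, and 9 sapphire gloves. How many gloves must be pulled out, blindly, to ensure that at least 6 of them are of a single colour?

The 10 colours are the holes; the gloves drawn are the pigeons.
To avoid 6 of any one colour, the worst case takes at most 5 of each colour.
That gives 5 + 5 + 5 + 5 + 5 + 5 + 5 + 5 + 5 + 5 = 50 gloves with no colour reaching 6.
The next glove forces some colour to 6, so 50 + 1 = 51.

51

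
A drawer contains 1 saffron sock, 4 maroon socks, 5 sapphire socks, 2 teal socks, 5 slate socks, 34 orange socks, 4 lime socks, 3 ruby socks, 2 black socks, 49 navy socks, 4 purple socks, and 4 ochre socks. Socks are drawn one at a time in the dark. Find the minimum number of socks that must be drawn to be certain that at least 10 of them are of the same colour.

By pigeonhole, the 12 colours are the holes; the socks drawn are the pigeons.
To avoid 10 of any one colour, the worst case takes at most 9 of each colour, or every sock of a colour that has fewer than 9.
That gives 1 + 4 + 5 + 2 + 5 + 9 + 4 + 3 + 2 + 9 + 4 + 4 = 52 socks with no colour reaching 10.
The next sock forces some colour to 10, so 52 + 1 = 53.

53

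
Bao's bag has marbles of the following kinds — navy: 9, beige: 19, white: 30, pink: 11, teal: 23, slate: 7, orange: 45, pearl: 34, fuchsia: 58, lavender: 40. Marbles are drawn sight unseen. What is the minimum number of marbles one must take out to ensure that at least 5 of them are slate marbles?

In the worst case for collecting slate marbles, every non-slate marble comes out first.
There are 9 + 19 + 30 + 11 + 23 + 45 + 34 + 58 + 40 = 269 non-slate marbles altogether.
After those, each further marble must be slate, so 269 + 5 = 274 draws guarantee 5 slate marbles.

274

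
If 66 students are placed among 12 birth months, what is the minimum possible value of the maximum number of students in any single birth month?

6

Pigeonhole: the 12 birth months are the holes and the 66 students are the pigeons.
If every birth month held at most 5 students, the total would be at most 12 × 5 = 60, which is less than 66.
So some birth month holds at least ⌈66/12⌉ = 6 students.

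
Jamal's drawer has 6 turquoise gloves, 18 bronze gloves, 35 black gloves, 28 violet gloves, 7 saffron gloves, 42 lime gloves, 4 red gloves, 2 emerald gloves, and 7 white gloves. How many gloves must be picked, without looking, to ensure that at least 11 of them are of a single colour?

Pigeonhole: put each drawn glove into a box by colour. The largest draw with every box below 11 takes min(count, 10) from each colour; colours with fewer than 10 contribute all they have.
Σ min(cᵢ, 10) = 6 + 10 + 10 + 10 + 7 + 10 + 4 + 2 + 7 = 66.
Draw number 66 + 1 = 67 must push one box to 11.

67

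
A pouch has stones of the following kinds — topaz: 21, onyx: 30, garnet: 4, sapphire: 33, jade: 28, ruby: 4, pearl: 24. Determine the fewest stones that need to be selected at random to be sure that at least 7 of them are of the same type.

39

The 7 types are the holes; the stones drawn are the pigeons.
To avoid 7 of any one type, the worst case takes at most 6 of each type, or every stone of a type that has fewer than 6.
That gives 6 + 6 + 4 + 6 + 6 + 4 + 6 = 38 stones with no type reaching 7.
The next stone forces some type to 7, so 38 + 1 = 39.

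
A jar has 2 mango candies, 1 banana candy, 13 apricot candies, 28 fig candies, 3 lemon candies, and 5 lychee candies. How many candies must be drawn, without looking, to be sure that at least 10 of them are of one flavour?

An adversary could hand out at most 9 candies per flavour (4 flavours run out sooner): 2 + 1 + 9 + 9 + 3 + 5 = 29 candies and still no flavour has 10.
One more candy lands in a flavour already at 9, so 30 draws are enough and 29 are not.

30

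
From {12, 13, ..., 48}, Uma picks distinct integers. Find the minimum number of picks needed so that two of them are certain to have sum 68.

A set avoiding the sum 68 can contain at most one of each pair {x, 68−x}, plus the 9 elements whose complement lies outside the range or equal to its own complement.
The integers 12, …, 34 (23 of them) are such a set: any two sum to at least 12+13 = 25 and at most 33+34 = 67 < 68.
By pigeonhole, any 24th integer completes one of the 14 pairs, so 24 choices force a sum of 68.

24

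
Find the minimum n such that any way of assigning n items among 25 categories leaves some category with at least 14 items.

With 325 items one could put exactly 13 in each of the 25 categories, and no category would reach 14.
By the pigeonhole principle, one more item must land in a category that already has 13, giving it 14.
So 25 × 13 + 1 = 326 items are required.

326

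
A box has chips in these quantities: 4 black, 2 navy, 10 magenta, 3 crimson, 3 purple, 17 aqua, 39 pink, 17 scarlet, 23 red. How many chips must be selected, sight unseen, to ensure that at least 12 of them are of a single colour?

An adversary could hand out at most 11 chips per colour (5 colours run out sooner): 4 + 2 + 10 + 3 + 3 + 11 + 11 + 11 + 11 = 66 chips and still no colour has 12.
Pigeonhole: one more chip lands in a colour already at 11, so 67 draws are enough and 66 are not.

67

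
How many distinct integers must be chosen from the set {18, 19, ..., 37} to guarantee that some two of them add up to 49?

Two chosen integers sum to 49 exactly when both halves of some pair {x, 49−x} with 18 ≤ x ≤ 49−x ≤ 31 are chosen — 7 such pairs.
The remaining 6 elements (those with no distinct partner in range) can never complete a 49-sum, so the worst case takes all of them and one from each pair: 6 + 7 = 13.
The 14th integer has to be the second member of some pair, so 13 + 1 = 14.

14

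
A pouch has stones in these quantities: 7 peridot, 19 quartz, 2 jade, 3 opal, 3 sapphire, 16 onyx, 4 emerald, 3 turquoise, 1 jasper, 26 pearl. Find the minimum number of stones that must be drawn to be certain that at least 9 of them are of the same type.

Pigeonhole: the 10 types are the holes; the stones drawn are the pigeons.
To avoid 9 of any one type, the worst case takes at most 8 of each type, or every stone of a type that has fewer than 8.
That gives 7 + 8 + 2 + 3 + 3 + 8 + 4 + 3 + 1 + 8 = 47 stones with no type reaching 9.
The next stone forces some type to 9, so 47 + 1 = 48.

48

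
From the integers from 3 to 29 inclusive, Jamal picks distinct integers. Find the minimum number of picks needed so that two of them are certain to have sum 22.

20

Two chosen integers sum to 22 exactly when both halves of some pair {x, 22−x} with 3 ≤ x ≤ 22−x ≤ 19 are chosen — 8 such pairs.
The remaining 11 elements (those with no distinct partner in range) can never complete a 22-sum, so the worst case takes all of them and one from each pair: 11 + 8 = 19.
The 20th integer has to be the second member of some pair, so 19 + 1 = 20.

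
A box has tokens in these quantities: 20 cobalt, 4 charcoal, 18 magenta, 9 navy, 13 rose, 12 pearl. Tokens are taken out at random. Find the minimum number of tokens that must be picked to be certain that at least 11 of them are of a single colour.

An adversary could hand out at most 10 tokens per colour (charcoal, navy run out sooner): 10 + 4 + 10 + 9 + 10 + 10 = 53 tokens and still no colour has 11.
By the pigeonhole principle, one more token lands in a colour already at 10, so 54 draws are enough and 53 are not.

54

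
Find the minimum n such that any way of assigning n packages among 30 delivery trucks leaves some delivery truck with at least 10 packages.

271

With 270 packages one could put exactly 9 in each of the 30 delivery trucks, and no delivery truck would reach 10.
Pigeonhole: one more package must land in a delivery truck that already has 9, giving it 10.
So 30 × 9 + 1 = 271 packages are required.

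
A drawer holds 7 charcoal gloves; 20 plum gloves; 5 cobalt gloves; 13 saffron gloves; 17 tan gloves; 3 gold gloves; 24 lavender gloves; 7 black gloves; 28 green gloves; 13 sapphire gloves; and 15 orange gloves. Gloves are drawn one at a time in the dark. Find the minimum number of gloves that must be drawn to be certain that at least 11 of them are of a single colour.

93

By the pigeonhole principle, the 11 colours are the holes; the gloves drawn are the pigeons.
To avoid 11 of any one colour, the worst case takes at most 10 of each colour, or every glove of a colour that has fewer than 10.
That gives 7 + 10 + 5 + 10 + 10 + 3 + 10 + 7 + 10 + 10 + 10 = 92 gloves with no colour reaching 11.
The next glove forces some colour to 11, so 92 + 1 = 93.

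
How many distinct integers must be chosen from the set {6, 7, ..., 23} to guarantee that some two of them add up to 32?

12

Group the elements by complementary pair {x, 32−x}: {9,23}, {10,22}, {11,21}, …, giving 7 two-element pairs; the single value 16 (it cannot pair with itself since the integers are distinct); and 3 integers whose partner 32−x falls outside [6,23].
Treating each of those 11 groups as a pigeonhole, one can pick one integer per group — 11 integers — with no two summing to 32.
The 12th integer lands in an occupied pair, forcing a sum of 32.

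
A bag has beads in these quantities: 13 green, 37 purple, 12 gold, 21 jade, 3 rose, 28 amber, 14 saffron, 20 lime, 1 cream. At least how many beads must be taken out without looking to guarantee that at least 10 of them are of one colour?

Put each drawn bead into a box by colour. The largest draw with every box below 10 takes min(count, 9) from each colour; colours with fewer than 9 contribute all they have.
Σ min(cᵢ, 9) = 9 + 9 + 9 + 9 + 3 + 9 + 9 + 9 + 1 = 67.
Draw number 67 + 1 = 68 must push one box to 10.

68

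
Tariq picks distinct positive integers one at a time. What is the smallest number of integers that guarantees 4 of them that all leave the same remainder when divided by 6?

19

The 6 residue classes mod 6 are the pigeonholes.
With 18 integers one could put 3 in each residue class and have no class reach 4.
The 19th integer pushes some class to 4, so 6·3 + 1 = 19.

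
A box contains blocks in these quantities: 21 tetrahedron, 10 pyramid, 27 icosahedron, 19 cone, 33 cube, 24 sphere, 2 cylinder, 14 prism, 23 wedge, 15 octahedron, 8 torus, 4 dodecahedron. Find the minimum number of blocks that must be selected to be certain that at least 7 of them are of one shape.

67

By the pigeonhole principle, the 12 shapes are the holes; the blocks drawn are the pigeons.
To avoid 7 of any one shape, the worst case takes at most 6 of each shape, or every block of a shape that has fewer than 6.
That gives 6 + 6 + 6 + 6 + 6 + 6 + 2 + 6 + 6 + 6 + 6 + 4 = 66 blocks with no shape reaching 7.
The next block forces some shape to 7, so 66 + 1 = 67.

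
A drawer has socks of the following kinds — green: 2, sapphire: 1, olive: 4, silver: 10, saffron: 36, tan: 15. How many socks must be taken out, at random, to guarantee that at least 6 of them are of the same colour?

Put each drawn sock into a box by colour. The largest draw with every box below 6 takes min(count, 5) from each colour; colours with fewer than 5 contribute all they have.
Σ min(cᵢ, 5) = 2 + 1 + 4 + 5 + 5 + 5 = 22.
Draw number 22 + 1 = 23 must push one box to 6.

23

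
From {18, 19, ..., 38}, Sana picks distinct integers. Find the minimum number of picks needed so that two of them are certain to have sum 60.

Two chosen integers sum to 60 exactly when both halves of some pair {x, 60−x} with 22 ≤ x ≤ 60−x ≤ 38 are chosen — 8 such pairs.
The remaining 5 elements (those with no distinct partner in range) can never complete a 60-sum, so the worst case takes all of them and one from each pair: 5 + 8 = 13.
Pigeonhole: the 14th integer has to be the second member of some pair, so 13 + 1 = 14.

14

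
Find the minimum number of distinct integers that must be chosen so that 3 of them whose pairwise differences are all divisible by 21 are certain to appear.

Integers whose pairwise differences are multiples of 21 are exactly those sharing a remainder mod 21. By the pigeonhole principle, the 21 residue classes mod 21 are the pigeonholes.
With 42 integers one could put 2 in each residue class and have no class reach 3.
The 43rd integer pushes some class to 3, so 21·2 + 1 = 43.

43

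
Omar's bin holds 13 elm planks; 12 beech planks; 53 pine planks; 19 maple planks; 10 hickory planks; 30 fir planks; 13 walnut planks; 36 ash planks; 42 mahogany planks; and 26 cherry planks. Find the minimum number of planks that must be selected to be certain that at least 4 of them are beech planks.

246

In the worst case for collecting beech planks, every non-beech plank comes out first.
There are 13 + 53 + 19 + 10 + 30 + 13 + 36 + 42 + 26 = 242 non-beech planks altogether.
After those, each further plank must be beech, so 242 + 4 = 246 draws guarantee 4 beech planks.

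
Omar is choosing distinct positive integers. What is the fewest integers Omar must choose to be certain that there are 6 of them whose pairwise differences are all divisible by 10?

51

Integers whose pairwise differences are multiples of 10 are exactly those sharing a remainder mod 10. The 10 residue classes mod 10 are the pigeonholes.
With 50 integers one could put 5 in each residue class and have no class reach 6.
The 51st integer pushes some class to 6, so 10·5 + 1 = 51.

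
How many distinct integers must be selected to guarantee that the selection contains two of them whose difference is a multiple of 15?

16

Integers whose pairwise differences are multiples of 15 are exactly those sharing a remainder mod 15. The 15 residue classes mod 15 are the pigeonholes.
With 15 integers one could put 1 in each residue class and have no class reach 2.
The 16th integer pushes some class to 2, so 15·1 + 1 = 16.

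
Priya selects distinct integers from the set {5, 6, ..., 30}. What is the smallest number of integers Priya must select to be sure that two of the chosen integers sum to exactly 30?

Two chosen integers sum to 30 exactly when both halves of some pair {x, 30−x} with 5 ≤ x ≤ 30−x ≤ 25 are chosen — 10 such pairs.
The remaining 6 elements (those with no distinct partner in range) can never complete a 30-sum, so the worst case takes all of them and one from each pair: 6 + 10 = 16.
The 17th integer has to be the second member of some pair, so 16 + 1 = 17.

17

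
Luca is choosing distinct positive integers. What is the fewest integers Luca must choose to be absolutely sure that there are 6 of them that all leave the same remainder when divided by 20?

The 20 residue classes mod 20 are the pigeonholes.
With 100 integers one could put 5 in each residue class and have no class reach 6.
The 101st integer pushes some class to 6, so 20·5 + 1 = 101.

101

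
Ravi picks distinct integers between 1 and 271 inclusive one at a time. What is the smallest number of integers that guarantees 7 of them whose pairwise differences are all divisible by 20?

Integers whose pairwise differences are multiples of 20 are exactly those sharing a remainder mod 20. Pigeonhole: the 20 residue classes mod 20 are the pigeonholes.
With 120 integers one could put 6 in each residue class and have no class reach 7.
The 121st integer pushes some class to 7, so 20·6 + 1 = 121.

121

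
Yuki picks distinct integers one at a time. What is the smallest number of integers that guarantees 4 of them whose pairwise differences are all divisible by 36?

Integers whose pairwise differences are multiples of 36 are exactly those sharing a remainder mod 36. The 36 residue classes mod 36 are the pigeonholes.
With 108 integers one could put 3 in each residue class and have no class reach 4.
The 109th integer pushes some class to 4, so 36·3 + 1 = 109.

109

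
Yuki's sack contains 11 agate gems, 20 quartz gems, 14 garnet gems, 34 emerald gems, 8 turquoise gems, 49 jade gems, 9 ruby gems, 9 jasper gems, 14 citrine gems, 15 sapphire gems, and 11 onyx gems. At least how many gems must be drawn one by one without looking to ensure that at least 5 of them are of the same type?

The 11 types are the holes; the gems drawn are the pigeons.
To avoid 5 of any one type, the worst case takes at most 4 of each type.
That gives 4 + 4 + 4 + 4 + 4 + 4 + 4 + 4 + 4 + 4 + 4 = 44 gems with no type reaching 5.
The next gem forces some type to 5, so 44 + 1 = 45.

45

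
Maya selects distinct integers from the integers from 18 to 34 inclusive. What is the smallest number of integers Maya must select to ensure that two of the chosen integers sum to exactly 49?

11

Two chosen integers sum to 49 exactly when both halves of some pair {x, 49−x} with 18 ≤ x ≤ 49−x ≤ 31 are chosen — 7 such pairs.
The remaining 3 elements (those with no distinct partner in range) can never complete a 49-sum, so the worst case takes all of them and one from each pair: 3 + 7 = 10.
Pigeonhole: the 11th integer has to be the second member of some pair, so 10 + 1 = 11.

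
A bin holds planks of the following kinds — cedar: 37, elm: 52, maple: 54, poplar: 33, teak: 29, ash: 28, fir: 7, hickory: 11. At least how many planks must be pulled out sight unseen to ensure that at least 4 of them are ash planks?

In the worst case for collecting ash planks, every non-ash plank comes out first.
There are 37 + 52 + 54 + 33 + 29 + 7 + 11 = 223 non-ash planks altogether.
After those, each further plank must be ash, so 223 + 4 = 227 draws guarantee 4 ash planks.

227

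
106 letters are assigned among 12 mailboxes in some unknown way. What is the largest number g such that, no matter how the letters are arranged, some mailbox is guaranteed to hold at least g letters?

9

The 12 mailboxes are the holes and the 106 letters are the pigeons.
If every mailbox held at most 8 letters, the total would be at most 12 × 8 = 96, which is less than 106.
So some mailbox holds at least ⌈106/12⌉ = 9 letters.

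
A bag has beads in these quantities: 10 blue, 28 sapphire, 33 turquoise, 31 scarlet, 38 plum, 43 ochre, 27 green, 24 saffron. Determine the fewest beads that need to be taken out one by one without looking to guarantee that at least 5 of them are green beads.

212

In the worst case for collecting green beads, every non-green bead comes out first.
There are 10 + 28 + 33 + 31 + 38 + 43 + 24 = 207 non-green beads altogether.
After those, each further bead must be green, so 207 + 5 = 212 draws guarantee 5 green beads.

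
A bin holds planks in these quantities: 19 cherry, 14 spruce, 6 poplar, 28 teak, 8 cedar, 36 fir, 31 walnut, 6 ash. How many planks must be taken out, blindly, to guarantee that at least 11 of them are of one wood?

An adversary could hand out at most 10 planks per wood (poplar, cedar, ash run out sooner): 10 + 10 + 6 + 10 + 8 + 10 + 10 + 6 = 70 planks and still no wood has 11.
One more plank lands in a wood already at 10, so 71 draws are enough and 70 are not.

71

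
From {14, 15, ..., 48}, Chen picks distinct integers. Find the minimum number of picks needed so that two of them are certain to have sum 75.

Group the elements by complementary pair {x, 75−x}: {27,48}, {28,47}, {29,46}, …, giving 11 two-element pairs and 13 integers whose partner 75−x falls outside [14,48].
Treating each of those 24 groups as a pigeonhole, one can pick one integer per group — 24 integers — with no two summing to 75.
The 25th integer lands in an occupied pair, forcing a sum of 75.

25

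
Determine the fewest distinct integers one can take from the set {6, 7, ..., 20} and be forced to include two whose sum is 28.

10

Two chosen integers sum to 28 exactly when both halves of some pair {x, 28−x} with 8 ≤ x ≤ 28−x ≤ 20 are chosen — 6 such pairs.
The remaining 3 elements (those with no distinct partner in range) can never complete a 28-sum, so the worst case takes all of them and one from each pair: 3 + 6 = 9.
The 10th integer has to be the second member of some pair, so 9 + 1 = 10.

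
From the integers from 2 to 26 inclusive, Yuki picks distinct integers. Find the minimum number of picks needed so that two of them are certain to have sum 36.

18

Two chosen integers sum to 36 exactly when both halves of some pair {x, 36−x} with 10 ≤ x ≤ 36−x ≤ 26 are chosen — 8 such pairs.
The remaining 9 elements (those with no distinct partner in range) can never complete a 36-sum, so the worst case takes all of them and one from each pair: 9 + 8 = 17.
By pigeonhole, the 18th integer has to be the second member of some pair, so 17 + 1 = 18.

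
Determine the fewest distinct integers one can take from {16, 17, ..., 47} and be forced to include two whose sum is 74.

23

Two chosen integers sum to 74 exactly when both halves of some pair {x, 74−x} with 27 ≤ x ≤ 74−x ≤ 47 are chosen — 10 such pairs.
The remaining 12 elements (those with no distinct partner in range) can never complete a 74-sum, so the worst case takes all of them and one from each pair: 12 + 10 = 22.
By the pigeonhole principle, the 23rd integer has to be the second member of some pair, so 22 + 1 = 23.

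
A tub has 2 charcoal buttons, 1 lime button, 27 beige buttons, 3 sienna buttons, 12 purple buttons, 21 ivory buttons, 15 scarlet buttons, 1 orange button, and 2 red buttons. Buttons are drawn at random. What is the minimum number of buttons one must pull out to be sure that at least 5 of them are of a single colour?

26

An adversary could hand out at most 4 buttons per colour (5 colours run out sooner): 2 + 1 + 4 + 3 + 4 + 4 + 4 + 1 + 2 = 25 buttons and still no colour has 5.
Pigeonhole: one more button lands in a colour already at 4, so 26 draws are enough and 25 are not.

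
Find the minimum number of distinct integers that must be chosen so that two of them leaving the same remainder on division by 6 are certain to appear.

By the pigeonhole principle, the 6 residue classes mod 6 are the pigeonholes.
With 6 integers one could put 1 in each residue class and have no class reach 2.
The 7th integer pushes some class to 2, so 6·1 + 1 = 7.

7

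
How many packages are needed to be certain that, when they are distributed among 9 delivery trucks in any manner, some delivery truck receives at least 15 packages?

With 126 packages one could put exactly 14 in each of the 9 delivery trucks, and no delivery truck would reach 15.
Pigeonhole: one more package must land in a delivery truck that already has 14, giving it 15.
So 9 × 14 + 1 = 127 packages are required.

127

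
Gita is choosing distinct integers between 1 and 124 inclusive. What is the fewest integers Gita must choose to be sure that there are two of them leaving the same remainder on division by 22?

By the pigeonhole principle, the 22 residue classes mod 22 are the pigeonholes.
With 22 integers one could put 1 in each residue class and have no class reach 2.
The 23rd integer pushes some class to 2, so 22·1 + 1 = 23.

23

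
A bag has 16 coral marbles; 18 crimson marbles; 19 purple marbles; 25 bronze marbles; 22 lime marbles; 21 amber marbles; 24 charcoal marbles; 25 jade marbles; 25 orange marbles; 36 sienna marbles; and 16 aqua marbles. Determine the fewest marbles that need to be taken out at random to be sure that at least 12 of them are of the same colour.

122

Pigeonhole: put each drawn marble into a box by colour. The largest draw with every box below 12 takes min(count, 11) from each colour.
Σ min(cᵢ, 11) = 11 + 11 + 11 + 11 + 11 + 11 + 11 + 11 + 11 + 11 + 11 = 121.
Draw number 121 + 1 = 122 must push one box to 12.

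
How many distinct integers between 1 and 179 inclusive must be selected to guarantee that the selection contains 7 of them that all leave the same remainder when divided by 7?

Pigeonhole: the 7 residue classes mod 7 are the pigeonholes.
With 42 integers one could put 6 in each residue class and have no class reach 7.
The 43rd integer pushes some class to 7, so 7·6 + 1 = 43.

43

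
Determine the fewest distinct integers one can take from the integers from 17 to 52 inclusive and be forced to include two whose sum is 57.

A set avoiding the sum 57 can contain at most one of each pair {x, 57−x}, plus the 12 elements whose complement lies outside the range.
The integers 29, …, 52 (24 of them) are such a set: any two sum to at least 29+30 = 59 > 57.
By pigeonhole, any 25th integer completes one of the 12 pairs, so 25 choices force a sum of 57.

25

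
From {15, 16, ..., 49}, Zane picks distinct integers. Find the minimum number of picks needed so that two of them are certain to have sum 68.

21

A set avoiding the sum 68 can contain at most one of each pair {x, 68−x}, plus the 5 elements whose complement lies outside the range or equal to its own complement.
The integers 15, …, 34 (20 of them) are such a set: any two sum to at least 15+16 = 31 and at most 33+34 = 67 < 68.
Pigeonhole: any 21st integer completes one of the 15 pairs, so 21 choices force a sum of 68.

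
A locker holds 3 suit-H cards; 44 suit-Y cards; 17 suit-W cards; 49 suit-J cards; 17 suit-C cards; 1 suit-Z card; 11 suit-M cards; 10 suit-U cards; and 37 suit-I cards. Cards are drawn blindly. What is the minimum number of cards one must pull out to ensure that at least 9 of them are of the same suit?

61

An adversary could hand out at most 8 cards per suit (suit-H, suit-Z run out sooner): 3 + 8 + 8 + 8 + 8 + 1 + 8 + 8 + 8 = 60 cards and still no suit has 9.
One more card lands in a suit already at 8, so 61 draws are enough and 60 are not.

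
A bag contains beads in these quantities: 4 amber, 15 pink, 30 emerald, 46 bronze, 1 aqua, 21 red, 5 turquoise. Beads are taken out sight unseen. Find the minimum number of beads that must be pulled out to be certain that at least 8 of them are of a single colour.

An adversary could hand out at most 7 beads per colour (amber, aqua, turquoise run out sooner): 4 + 7 + 7 + 7 + 1 + 7 + 5 = 38 beads and still no colour has 8.
By the pigeonhole principle, one more bead lands in a colour already at 7, so 39 draws are enough and 38 are not.

39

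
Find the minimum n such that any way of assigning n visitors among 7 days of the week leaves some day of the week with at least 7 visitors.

With 42 visitors one could put exactly 6 in each of the 7 days of the week, and no day of the week would reach 7.
One more visitor must land in a day of the week that already has 6, giving it 7.
So 7 × 6 + 1 = 43 visitors are required.

43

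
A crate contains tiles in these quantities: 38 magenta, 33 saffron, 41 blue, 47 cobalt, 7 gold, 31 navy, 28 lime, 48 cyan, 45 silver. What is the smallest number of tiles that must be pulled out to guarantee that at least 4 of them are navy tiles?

In the worst case for collecting navy tiles, every non-navy tile comes out first.
There are 38 + 33 + 41 + 47 + 7 + 28 + 48 + 45 = 287 non-navy tiles altogether.
After those, each further tile must be navy, so 287 + 4 = 291 draws guarantee 4 navy tiles.

291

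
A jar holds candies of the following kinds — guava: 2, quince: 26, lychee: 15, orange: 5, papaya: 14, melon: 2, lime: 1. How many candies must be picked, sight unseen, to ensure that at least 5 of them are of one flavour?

An adversary could hand out at most 4 candies per flavour (guava, melon, lime run out sooner): 2 + 4 + 4 + 4 + 4 + 2 + 1 = 21 candies and still no flavour has 5.
By the pigeonhole principle, one more candy lands in a flavour already at 4, so 22 draws are enough and 21 are not.

22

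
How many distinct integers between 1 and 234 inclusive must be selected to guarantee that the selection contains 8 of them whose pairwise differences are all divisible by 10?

71

Integers whose pairwise differences are multiples of 10 are exactly those sharing a remainder mod 10. The 10 residue classes mod 10 are the pigeonholes.
With 70 integers one could put 7 in each residue class and have no class reach 8.
The 71st integer pushes some class to 8, so 10·7 + 1 = 71.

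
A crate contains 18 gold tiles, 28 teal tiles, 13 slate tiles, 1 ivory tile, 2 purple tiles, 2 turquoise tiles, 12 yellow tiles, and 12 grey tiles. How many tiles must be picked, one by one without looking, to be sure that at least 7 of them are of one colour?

By the pigeonhole principle, the 8 colours are the holes; the tiles drawn are the pigeons.
To avoid 7 of any one colour, the worst case takes at most 6 of each colour, or every tile of a colour that has fewer than 6.
That gives 6 + 6 + 6 + 1 + 2 + 2 + 6 + 6 = 35 tiles with no colour reaching 7.
The next tile forces some colour to 7, so 35 + 1 = 36.

36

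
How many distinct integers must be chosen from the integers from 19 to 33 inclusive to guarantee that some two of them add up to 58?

12

A set avoiding the sum 58 can contain at most one of each pair {x, 58−x}, plus the 7 elements whose complement lies outside the range or equal to its own complement.
The integers 19, …, 29 (11 of them) are such a set: any two sum to at least 19+20 = 39 and at most 28+29 = 57 < 58.
By the pigeonhole principle, any 12th integer completes one of the 4 pairs, so 12 choices force a sum of 58.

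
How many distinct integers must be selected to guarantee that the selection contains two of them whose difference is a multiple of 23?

Integers whose pairwise differences are multiples of 23 are exactly those sharing a remainder mod 23. The 23 residue classes mod 23 are the pigeonholes.
With 23 integers one could put 1 in each residue class and have no class reach 2.
The 24th integer pushes some class to 2, so 23·1 + 1 = 24.

24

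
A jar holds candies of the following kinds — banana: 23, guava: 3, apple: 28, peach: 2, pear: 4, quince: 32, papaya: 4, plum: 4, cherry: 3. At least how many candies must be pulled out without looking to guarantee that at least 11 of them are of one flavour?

Pigeonhole: the 9 flavours are the holes; the candies drawn are the pigeons.
To avoid 11 of any one flavour, the worst case takes at most 10 of each flavour, or every candy of a flavour that has fewer than 10.
That gives 10 + 3 + 10 + 2 + 4 + 10 + 4 + 4 + 3 = 50 candies with no flavour reaching 11.
The next candy forces some flavour to 11, so 50 + 1 = 51.

51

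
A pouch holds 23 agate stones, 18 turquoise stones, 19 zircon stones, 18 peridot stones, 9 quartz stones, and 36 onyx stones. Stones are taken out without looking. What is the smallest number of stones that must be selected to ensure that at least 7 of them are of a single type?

The 6 types are the holes; the stones drawn are the pigeons.
To avoid 7 of any one type, the worst case takes at most 6 of each type.
That gives 6 + 6 + 6 + 6 + 6 + 6 = 36 stones with no type reaching 7.
The next stone forces some type to 7, so 36 + 1 = 37.

37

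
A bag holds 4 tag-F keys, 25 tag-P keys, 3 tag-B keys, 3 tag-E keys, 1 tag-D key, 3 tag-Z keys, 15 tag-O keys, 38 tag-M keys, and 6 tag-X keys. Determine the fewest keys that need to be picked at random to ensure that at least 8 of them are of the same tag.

By pigeonhole, the 9 tags are the holes; the keys drawn are the pigeons.
To avoid 8 of any one tag, the worst case takes at most 7 of each tag, or every key of a tag that has fewer than 7.
That gives 4 + 7 + 3 + 3 + 1 + 3 + 7 + 7 + 6 = 41 keys with no tag reaching 8.
The next key forces some tag to 8, so 41 + 1 = 42.

42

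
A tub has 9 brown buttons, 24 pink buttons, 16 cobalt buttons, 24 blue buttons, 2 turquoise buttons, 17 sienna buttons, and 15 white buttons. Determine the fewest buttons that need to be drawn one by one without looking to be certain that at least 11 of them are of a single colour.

An adversary could hand out at most 10 buttons per colour (brown, turquoise run out sooner): 9 + 10 + 10 + 10 + 2 + 10 + 10 = 61 buttons and still no colour has 11.
By pigeonhole, one more button lands in a colour already at 10, so 62 draws are enough and 61 are not.

62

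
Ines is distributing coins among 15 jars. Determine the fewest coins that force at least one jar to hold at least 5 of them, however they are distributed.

With 60 coins one could put exactly 4 in each of the 15 jars, and no jar would reach 5.
One more coin must land in a jar that already has 4, giving it 5.
So 15 × 4 + 1 = 61 coins are required.

61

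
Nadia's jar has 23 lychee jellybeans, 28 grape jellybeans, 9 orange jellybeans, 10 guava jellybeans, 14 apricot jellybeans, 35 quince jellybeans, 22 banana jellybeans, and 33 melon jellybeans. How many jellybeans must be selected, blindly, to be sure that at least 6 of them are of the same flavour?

41

Put each drawn jellybean into a box by flavour. The largest draw with every box below 6 takes min(count, 5) from each flavour.
Σ min(cᵢ, 5) = 5 + 5 + 5 + 5 + 5 + 5 + 5 + 5 = 40.
Draw number 40 + 1 = 41 must push one box to 6.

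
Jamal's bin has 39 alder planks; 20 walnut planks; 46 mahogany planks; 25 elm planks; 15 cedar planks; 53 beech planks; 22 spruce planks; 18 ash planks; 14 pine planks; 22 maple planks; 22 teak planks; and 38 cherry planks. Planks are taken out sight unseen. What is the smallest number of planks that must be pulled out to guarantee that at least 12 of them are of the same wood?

By the pigeonhole principle, put each drawn plank into a box by wood. The largest draw with every box below 12 takes min(count, 11) from each wood.
Σ min(cᵢ, 11) = 11 + 11 + 11 + 11 + 11 + 11 + 11 + 11 + 11 + 11 + 11 + 11 = 132.
Draw number 132 + 1 = 133 must push one box to 12.

133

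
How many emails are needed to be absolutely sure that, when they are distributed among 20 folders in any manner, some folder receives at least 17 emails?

321

With 320 emails one could put exactly 16 in each of the 20 folders, and no folder would reach 17.
Pigeonhole: one more email must land in a folder that already has 16, giving it 17.
So 20 × 16 + 1 = 321 emails are required.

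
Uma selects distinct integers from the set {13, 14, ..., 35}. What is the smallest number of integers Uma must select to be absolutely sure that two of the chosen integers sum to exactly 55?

16

A set avoiding the sum 55 can contain at most one of each pair {x, 55−x}, plus the 7 elements whose complement lies outside the range.
The integers 13, …, 27 (15 of them) are such a set: any two sum to at least 13+14 = 27 and at most 26+27 = 53 < 55.
Any 16th integer completes one of the 8 pairs, so 16 choices force a sum of 55.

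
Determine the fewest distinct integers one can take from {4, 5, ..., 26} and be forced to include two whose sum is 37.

16

A set avoiding the sum 37 can contain at most one of each pair {x, 37−x}, plus the 7 elements whose complement lies outside the range.
The integers 4, …, 18 (15 of them) are such a set: any two sum to at least 4+5 = 9 and at most 17+18 = 35 < 37.
Any 16th integer completes one of the 8 pairs, so 16 choices force a sum of 37.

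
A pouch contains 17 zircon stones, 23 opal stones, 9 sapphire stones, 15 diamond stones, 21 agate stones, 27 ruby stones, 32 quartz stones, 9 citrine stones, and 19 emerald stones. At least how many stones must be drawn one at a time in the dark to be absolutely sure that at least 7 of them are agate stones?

158

In the worst case for collecting agate stones, every non-agate stone comes out first.
There are 17 + 23 + 9 + 15 + 27 + 32 + 9 + 19 = 151 non-agate stones altogether.
After those, each further stone must be agate, so 151 + 7 = 158 draws guarantee 7 agate stones.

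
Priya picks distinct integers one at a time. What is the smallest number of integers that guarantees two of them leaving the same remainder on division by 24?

By pigeonhole, the 24 residue classes mod 24 are the pigeonholes.
With 24 integers one could put 1 in each residue class and have no class reach 2.
The 25th integer pushes some class to 2, so 24·1 + 1 = 25.

25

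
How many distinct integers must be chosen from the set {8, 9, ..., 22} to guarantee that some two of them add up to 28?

A set avoiding the sum 28 can contain at most one of each pair {x, 28−x}, plus the 3 elements whose complement lies outside the range or equal to its own complement.
The integers 14, …, 22 (9 of them) are such a set: any two sum to at least 14+15 = 29 > 28.
Any 10th integer completes one of the 6 pairs, so 10 choices force a sum of 28.

10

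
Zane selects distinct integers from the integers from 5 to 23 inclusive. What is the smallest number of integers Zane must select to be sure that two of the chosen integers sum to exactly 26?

12

Group the elements by complementary pair {x, 26−x}: {5,21}, {6,20}, {7,19}, …, giving 8 two-element pairs, the single value 13 (it cannot pair with itself since the integers are distinct), and 2 integers whose partner 26−x falls outside [5,23].
Treating each of those 11 groups as a pigeonhole, one can pick one integer per group — 11 integers — with no two summing to 26.
The 12th integer lands in an occupied pair, forcing a sum of 26.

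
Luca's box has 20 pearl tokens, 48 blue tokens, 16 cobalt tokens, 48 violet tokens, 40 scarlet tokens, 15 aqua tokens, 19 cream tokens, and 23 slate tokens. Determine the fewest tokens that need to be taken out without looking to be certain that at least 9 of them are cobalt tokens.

222

In the worst case for collecting cobalt tokens, every non-cobalt token comes out first.
There are 20 + 48 + 48 + 40 + 15 + 19 + 23 = 213 non-cobalt tokens altogether.
After those, each further token must be cobalt, so 213 + 9 = 222 draws guarantee 9 cobalt tokens.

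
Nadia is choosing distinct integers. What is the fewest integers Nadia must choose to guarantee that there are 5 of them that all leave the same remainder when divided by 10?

41

The 10 residue classes mod 10 are the pigeonholes.
With 40 integers one could put 4 in each residue class and have no class reach 5.
The 41st integer pushes some class to 5, so 10·4 + 1 = 41.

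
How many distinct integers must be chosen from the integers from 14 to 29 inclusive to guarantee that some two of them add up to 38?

Group the elements by complementary pair {x, 38−x}: {14,24}, {15,23}, {16,22}, …, giving 5 two-element pairs, the single value 19 (it cannot pair with itself since the integers are distinct), and 5 integers whose partner 38−x falls outside [14,29].
Treating each of those 11 groups as a pigeonhole, one can pick one integer per group — 11 integers — with no two summing to 38.
The 12th integer lands in an occupied pair, forcing a sum of 38.

12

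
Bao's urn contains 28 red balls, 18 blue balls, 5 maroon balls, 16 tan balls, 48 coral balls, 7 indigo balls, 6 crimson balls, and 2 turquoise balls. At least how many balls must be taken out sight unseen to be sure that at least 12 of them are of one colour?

65

An adversary could hand out at most 11 balls per colour (4 colours run out sooner): 11 + 11 + 5 + 11 + 11 + 7 + 6 + 2 = 64 balls and still no colour has 12.
By the pigeonhole principle, one more ball lands in a colour already at 11, so 65 draws are enough and 64 are not.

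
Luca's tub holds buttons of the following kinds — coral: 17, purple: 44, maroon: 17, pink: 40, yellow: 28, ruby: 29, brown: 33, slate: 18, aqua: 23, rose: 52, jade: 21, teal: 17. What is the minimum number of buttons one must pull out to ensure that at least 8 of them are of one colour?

85

Put each drawn button into a box by colour. The largest draw with every box below 8 takes min(count, 7) from each colour.
Σ min(cᵢ, 7) = 7 + 7 + 7 + 7 + 7 + 7 + 7 + 7 + 7 + 7 + 7 + 7 = 84.
Draw number 84 + 1 = 85 must push one box to 8.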